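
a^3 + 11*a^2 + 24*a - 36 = (a - 1)*(a + 6)^2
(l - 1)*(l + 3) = l^2 + 2*l - 3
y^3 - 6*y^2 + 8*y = y*(y - 4)*(y - 2)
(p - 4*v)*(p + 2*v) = p^2 - 2*p*v - 8*v^2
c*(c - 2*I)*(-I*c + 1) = -I*c^3 - c^2 - 2*I*c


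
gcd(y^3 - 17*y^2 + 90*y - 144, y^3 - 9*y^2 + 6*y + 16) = y - 8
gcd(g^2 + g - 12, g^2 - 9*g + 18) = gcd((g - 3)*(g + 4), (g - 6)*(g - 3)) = g - 3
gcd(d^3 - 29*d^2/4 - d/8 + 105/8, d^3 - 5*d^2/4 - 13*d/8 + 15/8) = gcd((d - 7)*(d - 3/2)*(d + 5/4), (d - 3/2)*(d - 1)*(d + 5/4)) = d^2 - d/4 - 15/8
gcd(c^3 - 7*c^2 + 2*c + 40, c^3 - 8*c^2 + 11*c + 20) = c^2 - 9*c + 20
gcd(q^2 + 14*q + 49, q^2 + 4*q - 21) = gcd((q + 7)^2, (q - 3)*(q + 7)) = q + 7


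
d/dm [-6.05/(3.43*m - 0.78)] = 20.7515/(3.43*m - 0.78)^2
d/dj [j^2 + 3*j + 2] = 2*j + 3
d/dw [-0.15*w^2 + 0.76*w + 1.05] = 0.76 - 0.3*w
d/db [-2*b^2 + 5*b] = 5 - 4*b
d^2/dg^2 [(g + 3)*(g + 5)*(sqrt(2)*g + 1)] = 6*sqrt(2)*g + 2 + 16*sqrt(2)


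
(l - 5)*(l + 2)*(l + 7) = l^3 + 4*l^2 - 31*l - 70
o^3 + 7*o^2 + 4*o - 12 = (o - 1)*(o + 2)*(o + 6)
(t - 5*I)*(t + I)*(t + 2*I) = t^3 - 2*I*t^2 + 13*t + 10*I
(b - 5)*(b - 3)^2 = b^3 - 11*b^2 + 39*b - 45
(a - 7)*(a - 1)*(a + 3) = a^3 - 5*a^2 - 17*a + 21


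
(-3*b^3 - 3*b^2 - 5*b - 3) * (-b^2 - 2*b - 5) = 3*b^5 + 9*b^4 + 26*b^3 + 28*b^2 + 31*b + 15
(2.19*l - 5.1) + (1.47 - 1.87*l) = 0.32*l - 3.63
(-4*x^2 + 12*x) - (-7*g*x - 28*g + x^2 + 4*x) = 7*g*x + 28*g - 5*x^2 + 8*x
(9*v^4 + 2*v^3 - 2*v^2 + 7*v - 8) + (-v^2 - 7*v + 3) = 9*v^4 + 2*v^3 - 3*v^2 - 5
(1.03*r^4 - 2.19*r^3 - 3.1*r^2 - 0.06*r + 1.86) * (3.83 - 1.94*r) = -1.9982*r^5 + 8.1935*r^4 - 2.3737*r^3 - 11.7566*r^2 - 3.8382*r + 7.1238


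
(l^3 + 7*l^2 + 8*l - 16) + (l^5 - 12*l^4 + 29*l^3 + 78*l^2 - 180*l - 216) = l^5 - 12*l^4 + 30*l^3 + 85*l^2 - 172*l - 232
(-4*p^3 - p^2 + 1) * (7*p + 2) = -28*p^4 - 15*p^3 - 2*p^2 + 7*p + 2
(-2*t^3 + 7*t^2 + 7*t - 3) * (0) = 0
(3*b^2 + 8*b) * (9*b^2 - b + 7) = 27*b^4 + 69*b^3 + 13*b^2 + 56*b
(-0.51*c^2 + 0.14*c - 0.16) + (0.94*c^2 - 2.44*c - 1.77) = 0.43*c^2 - 2.3*c - 1.93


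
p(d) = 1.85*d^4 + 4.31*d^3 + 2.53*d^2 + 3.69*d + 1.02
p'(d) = 7.4*d^3 + 12.93*d^2 + 5.06*d + 3.69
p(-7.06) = 3180.51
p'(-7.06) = -1991.58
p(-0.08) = 0.74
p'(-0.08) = 3.36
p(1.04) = 14.61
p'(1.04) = 31.26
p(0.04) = 1.17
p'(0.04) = 3.91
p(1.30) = 24.85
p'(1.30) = 48.38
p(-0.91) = -2.22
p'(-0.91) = 4.22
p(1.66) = 47.88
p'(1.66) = 81.57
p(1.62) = 44.70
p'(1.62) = 77.28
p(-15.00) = 79624.92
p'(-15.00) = -22137.96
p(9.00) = 15519.00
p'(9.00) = 6491.16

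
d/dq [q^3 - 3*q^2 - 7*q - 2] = 3*q^2 - 6*q - 7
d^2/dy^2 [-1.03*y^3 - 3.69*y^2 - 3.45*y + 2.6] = -6.18*y - 7.38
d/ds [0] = 0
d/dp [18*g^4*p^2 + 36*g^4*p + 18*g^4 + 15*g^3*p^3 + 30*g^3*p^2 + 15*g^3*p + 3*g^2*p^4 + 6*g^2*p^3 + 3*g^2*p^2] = g^2*(36*g^2*p + 36*g^2 + 45*g*p^2 + 60*g*p + 15*g + 12*p^3 + 18*p^2 + 6*p)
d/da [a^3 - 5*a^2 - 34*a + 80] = 3*a^2 - 10*a - 34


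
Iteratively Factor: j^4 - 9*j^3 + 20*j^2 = (j)*(j^3 - 9*j^2 + 20*j) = j*(j - 4)*(j^2 - 5*j) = j^2*(j - 4)*(j - 5)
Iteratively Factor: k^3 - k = (k)*(k^2 - 1) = k*(k - 1)*(k + 1)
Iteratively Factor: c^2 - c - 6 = (c - 3)*(c + 2)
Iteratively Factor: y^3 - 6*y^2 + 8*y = (y)*(y^2 - 6*y + 8) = y*(y - 2)*(y - 4)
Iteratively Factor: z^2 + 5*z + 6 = (z + 2)*(z + 3)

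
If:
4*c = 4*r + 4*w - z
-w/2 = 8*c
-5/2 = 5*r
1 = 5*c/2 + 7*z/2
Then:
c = -16/471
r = -1/2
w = 256/471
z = 146/471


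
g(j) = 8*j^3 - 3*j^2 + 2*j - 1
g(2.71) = 141.61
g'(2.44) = 130.25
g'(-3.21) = 268.56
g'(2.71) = 162.00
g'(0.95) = 17.96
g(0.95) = 5.05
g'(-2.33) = 146.27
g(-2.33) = -123.14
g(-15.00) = -27706.00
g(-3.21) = -302.94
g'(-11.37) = 3172.87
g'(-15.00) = 5492.00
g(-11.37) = -12170.60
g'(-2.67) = 189.11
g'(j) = 24*j^2 - 6*j + 2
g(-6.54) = -2380.20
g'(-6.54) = 1067.76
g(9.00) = 5606.00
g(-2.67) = -180.00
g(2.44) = 102.23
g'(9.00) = 1892.00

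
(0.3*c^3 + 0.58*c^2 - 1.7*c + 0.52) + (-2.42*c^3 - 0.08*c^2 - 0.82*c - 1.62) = -2.12*c^3 + 0.5*c^2 - 2.52*c - 1.1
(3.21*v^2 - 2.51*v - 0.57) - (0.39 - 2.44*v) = 3.21*v^2 - 0.0699999999999998*v - 0.96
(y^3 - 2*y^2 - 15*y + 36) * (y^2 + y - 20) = y^5 - y^4 - 37*y^3 + 61*y^2 + 336*y - 720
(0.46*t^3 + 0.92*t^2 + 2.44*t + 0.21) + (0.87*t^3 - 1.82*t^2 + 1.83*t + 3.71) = 1.33*t^3 - 0.9*t^2 + 4.27*t + 3.92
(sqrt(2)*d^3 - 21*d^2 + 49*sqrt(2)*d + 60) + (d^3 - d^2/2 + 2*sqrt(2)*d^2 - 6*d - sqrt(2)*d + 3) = d^3 + sqrt(2)*d^3 - 43*d^2/2 + 2*sqrt(2)*d^2 - 6*d + 48*sqrt(2)*d + 63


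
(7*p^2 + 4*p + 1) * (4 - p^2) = -7*p^4 - 4*p^3 + 27*p^2 + 16*p + 4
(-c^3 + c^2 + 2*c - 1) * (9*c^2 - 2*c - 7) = -9*c^5 + 11*c^4 + 23*c^3 - 20*c^2 - 12*c + 7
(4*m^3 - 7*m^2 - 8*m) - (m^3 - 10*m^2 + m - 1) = 3*m^3 + 3*m^2 - 9*m + 1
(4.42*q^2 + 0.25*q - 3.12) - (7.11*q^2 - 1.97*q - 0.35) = -2.69*q^2 + 2.22*q - 2.77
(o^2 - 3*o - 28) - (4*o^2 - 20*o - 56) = -3*o^2 + 17*o + 28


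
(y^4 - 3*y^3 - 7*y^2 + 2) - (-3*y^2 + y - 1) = y^4 - 3*y^3 - 4*y^2 - y + 3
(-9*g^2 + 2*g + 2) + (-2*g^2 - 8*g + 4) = -11*g^2 - 6*g + 6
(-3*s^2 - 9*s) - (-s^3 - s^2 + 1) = s^3 - 2*s^2 - 9*s - 1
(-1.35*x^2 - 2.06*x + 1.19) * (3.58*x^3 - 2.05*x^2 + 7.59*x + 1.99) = -4.833*x^5 - 4.6073*x^4 - 1.7633*x^3 - 20.7614*x^2 + 4.9327*x + 2.3681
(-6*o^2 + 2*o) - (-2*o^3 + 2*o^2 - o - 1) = 2*o^3 - 8*o^2 + 3*o + 1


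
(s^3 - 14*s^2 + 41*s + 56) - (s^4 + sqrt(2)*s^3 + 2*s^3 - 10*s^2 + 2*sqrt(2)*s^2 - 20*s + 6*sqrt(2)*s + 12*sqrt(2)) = -s^4 - sqrt(2)*s^3 - s^3 - 4*s^2 - 2*sqrt(2)*s^2 - 6*sqrt(2)*s + 61*s - 12*sqrt(2) + 56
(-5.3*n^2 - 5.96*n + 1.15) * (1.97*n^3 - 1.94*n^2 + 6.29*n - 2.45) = -10.441*n^5 - 1.4592*n^4 - 19.5091*n^3 - 26.7344*n^2 + 21.8355*n - 2.8175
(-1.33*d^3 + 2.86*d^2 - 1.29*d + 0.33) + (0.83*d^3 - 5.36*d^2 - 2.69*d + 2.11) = -0.5*d^3 - 2.5*d^2 - 3.98*d + 2.44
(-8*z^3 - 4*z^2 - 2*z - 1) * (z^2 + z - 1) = -8*z^5 - 12*z^4 + 2*z^3 + z^2 + z + 1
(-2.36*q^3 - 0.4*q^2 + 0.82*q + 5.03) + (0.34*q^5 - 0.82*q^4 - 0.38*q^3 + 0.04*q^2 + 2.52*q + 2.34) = 0.34*q^5 - 0.82*q^4 - 2.74*q^3 - 0.36*q^2 + 3.34*q + 7.37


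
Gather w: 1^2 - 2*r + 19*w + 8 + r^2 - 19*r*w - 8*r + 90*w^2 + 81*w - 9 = r^2 - 10*r + 90*w^2 + w*(100 - 19*r)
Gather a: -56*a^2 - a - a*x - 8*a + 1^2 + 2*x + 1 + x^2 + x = -56*a^2 + a*(-x - 9) + x^2 + 3*x + 2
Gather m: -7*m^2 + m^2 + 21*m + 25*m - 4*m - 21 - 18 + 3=-6*m^2 + 42*m - 36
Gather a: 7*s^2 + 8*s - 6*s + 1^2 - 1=7*s^2 + 2*s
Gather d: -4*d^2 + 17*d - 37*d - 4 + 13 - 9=-4*d^2 - 20*d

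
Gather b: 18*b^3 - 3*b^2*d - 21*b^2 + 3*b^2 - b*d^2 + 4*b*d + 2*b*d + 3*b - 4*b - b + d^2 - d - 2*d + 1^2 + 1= 18*b^3 + b^2*(-3*d - 18) + b*(-d^2 + 6*d - 2) + d^2 - 3*d + 2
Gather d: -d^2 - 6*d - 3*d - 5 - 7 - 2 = -d^2 - 9*d - 14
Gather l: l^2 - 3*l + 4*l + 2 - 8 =l^2 + l - 6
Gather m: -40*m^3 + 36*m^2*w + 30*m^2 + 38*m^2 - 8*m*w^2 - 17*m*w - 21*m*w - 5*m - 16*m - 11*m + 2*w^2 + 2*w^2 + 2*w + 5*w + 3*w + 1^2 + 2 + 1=-40*m^3 + m^2*(36*w + 68) + m*(-8*w^2 - 38*w - 32) + 4*w^2 + 10*w + 4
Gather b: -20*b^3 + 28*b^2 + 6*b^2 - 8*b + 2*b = -20*b^3 + 34*b^2 - 6*b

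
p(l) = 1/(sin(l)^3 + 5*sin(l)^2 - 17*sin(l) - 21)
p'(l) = (-3*sin(l)^2*cos(l) - 10*sin(l)*cos(l) + 17*cos(l))/(sin(l)^3 + 5*sin(l)^2 - 17*sin(l) - 21)^2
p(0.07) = -0.05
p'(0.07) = 0.03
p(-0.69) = -0.12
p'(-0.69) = 0.24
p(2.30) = -0.03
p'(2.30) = -0.01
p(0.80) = -0.03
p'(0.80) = 0.01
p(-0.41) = -0.07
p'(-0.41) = 0.10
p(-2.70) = -0.08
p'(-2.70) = -0.11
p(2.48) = -0.03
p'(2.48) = -0.01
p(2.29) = -0.03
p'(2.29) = -0.01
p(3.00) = -0.04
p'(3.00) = -0.03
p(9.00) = -0.04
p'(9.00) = -0.02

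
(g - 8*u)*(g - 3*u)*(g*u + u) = g^3*u - 11*g^2*u^2 + g^2*u + 24*g*u^3 - 11*g*u^2 + 24*u^3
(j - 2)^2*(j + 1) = j^3 - 3*j^2 + 4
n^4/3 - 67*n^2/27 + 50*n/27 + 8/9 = (n/3 + 1)*(n - 2)*(n - 4/3)*(n + 1/3)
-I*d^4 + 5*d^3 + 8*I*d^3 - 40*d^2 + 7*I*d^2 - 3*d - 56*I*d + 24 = (d - 8)*(d + I)*(d + 3*I)*(-I*d + 1)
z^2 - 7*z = z*(z - 7)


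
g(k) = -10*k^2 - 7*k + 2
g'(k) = -20*k - 7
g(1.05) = -16.38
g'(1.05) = -28.00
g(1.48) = -30.26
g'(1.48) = -36.60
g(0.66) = -6.98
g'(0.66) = -20.20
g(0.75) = -8.88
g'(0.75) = -22.00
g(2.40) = -72.40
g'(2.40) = -55.00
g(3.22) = -124.22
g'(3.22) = -71.40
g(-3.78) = -114.42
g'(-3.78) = 68.60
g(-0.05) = 2.32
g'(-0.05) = -6.00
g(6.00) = -400.00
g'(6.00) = -127.00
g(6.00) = -400.00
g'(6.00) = -127.00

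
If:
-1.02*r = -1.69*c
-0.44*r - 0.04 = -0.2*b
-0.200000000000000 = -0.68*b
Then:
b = 0.29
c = 0.03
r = 0.04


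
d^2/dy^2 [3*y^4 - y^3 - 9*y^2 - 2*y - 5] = 36*y^2 - 6*y - 18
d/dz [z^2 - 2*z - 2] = 2*z - 2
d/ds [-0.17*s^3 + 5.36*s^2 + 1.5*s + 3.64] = -0.51*s^2 + 10.72*s + 1.5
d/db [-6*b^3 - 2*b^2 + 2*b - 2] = -18*b^2 - 4*b + 2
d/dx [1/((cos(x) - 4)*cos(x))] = 2*(cos(x) - 2)*sin(x)/((cos(x) - 4)^2*cos(x)^2)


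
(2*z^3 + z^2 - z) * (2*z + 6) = 4*z^4 + 14*z^3 + 4*z^2 - 6*z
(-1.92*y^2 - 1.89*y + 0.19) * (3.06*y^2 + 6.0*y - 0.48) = -5.8752*y^4 - 17.3034*y^3 - 9.837*y^2 + 2.0472*y - 0.0912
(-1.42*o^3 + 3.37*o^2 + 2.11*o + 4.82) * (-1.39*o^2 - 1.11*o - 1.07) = 1.9738*o^5 - 3.1081*o^4 - 5.1542*o^3 - 12.6478*o^2 - 7.6079*o - 5.1574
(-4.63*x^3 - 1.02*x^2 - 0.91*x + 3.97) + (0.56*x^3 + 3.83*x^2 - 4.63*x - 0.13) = -4.07*x^3 + 2.81*x^2 - 5.54*x + 3.84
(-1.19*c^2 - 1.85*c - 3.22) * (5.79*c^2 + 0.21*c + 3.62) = -6.8901*c^4 - 10.9614*c^3 - 23.3401*c^2 - 7.3732*c - 11.6564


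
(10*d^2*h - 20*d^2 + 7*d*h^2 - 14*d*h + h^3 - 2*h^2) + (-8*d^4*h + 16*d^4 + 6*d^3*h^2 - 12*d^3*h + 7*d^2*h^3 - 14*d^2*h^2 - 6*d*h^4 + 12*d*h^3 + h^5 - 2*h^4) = -8*d^4*h + 16*d^4 + 6*d^3*h^2 - 12*d^3*h + 7*d^2*h^3 - 14*d^2*h^2 + 10*d^2*h - 20*d^2 - 6*d*h^4 + 12*d*h^3 + 7*d*h^2 - 14*d*h + h^5 - 2*h^4 + h^3 - 2*h^2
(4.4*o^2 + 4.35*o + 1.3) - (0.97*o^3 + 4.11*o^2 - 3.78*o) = -0.97*o^3 + 0.29*o^2 + 8.13*o + 1.3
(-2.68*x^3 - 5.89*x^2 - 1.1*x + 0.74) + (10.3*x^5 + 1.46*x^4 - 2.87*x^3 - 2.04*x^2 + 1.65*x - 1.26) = 10.3*x^5 + 1.46*x^4 - 5.55*x^3 - 7.93*x^2 + 0.55*x - 0.52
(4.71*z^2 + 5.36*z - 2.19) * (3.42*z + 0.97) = 16.1082*z^3 + 22.8999*z^2 - 2.2906*z - 2.1243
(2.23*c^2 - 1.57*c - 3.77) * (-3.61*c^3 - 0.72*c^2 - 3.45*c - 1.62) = -8.0503*c^5 + 4.0621*c^4 + 7.0466*c^3 + 4.5183*c^2 + 15.5499*c + 6.1074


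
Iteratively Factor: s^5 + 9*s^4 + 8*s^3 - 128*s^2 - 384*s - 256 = (s + 4)*(s^4 + 5*s^3 - 12*s^2 - 80*s - 64) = (s - 4)*(s + 4)*(s^3 + 9*s^2 + 24*s + 16) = (s - 4)*(s + 4)^2*(s^2 + 5*s + 4) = (s - 4)*(s + 1)*(s + 4)^2*(s + 4)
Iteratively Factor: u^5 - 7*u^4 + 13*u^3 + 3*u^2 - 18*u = (u)*(u^4 - 7*u^3 + 13*u^2 + 3*u - 18) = u*(u - 3)*(u^3 - 4*u^2 + u + 6) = u*(u - 3)^2*(u^2 - u - 2) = u*(u - 3)^2*(u - 2)*(u + 1)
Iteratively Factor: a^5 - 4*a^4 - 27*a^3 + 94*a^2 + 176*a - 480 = (a + 4)*(a^4 - 8*a^3 + 5*a^2 + 74*a - 120) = (a - 2)*(a + 4)*(a^3 - 6*a^2 - 7*a + 60) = (a - 2)*(a + 3)*(a + 4)*(a^2 - 9*a + 20) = (a - 5)*(a - 2)*(a + 3)*(a + 4)*(a - 4)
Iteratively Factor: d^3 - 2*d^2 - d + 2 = (d + 1)*(d^2 - 3*d + 2) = (d - 2)*(d + 1)*(d - 1)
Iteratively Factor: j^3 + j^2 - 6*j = (j)*(j^2 + j - 6) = j*(j - 2)*(j + 3)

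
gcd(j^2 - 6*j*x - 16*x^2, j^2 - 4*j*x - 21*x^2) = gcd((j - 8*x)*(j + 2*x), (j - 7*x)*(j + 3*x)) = 1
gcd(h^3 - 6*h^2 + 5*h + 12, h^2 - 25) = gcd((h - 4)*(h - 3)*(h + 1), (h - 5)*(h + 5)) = 1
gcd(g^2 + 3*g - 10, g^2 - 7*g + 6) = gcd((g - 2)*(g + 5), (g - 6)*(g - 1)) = 1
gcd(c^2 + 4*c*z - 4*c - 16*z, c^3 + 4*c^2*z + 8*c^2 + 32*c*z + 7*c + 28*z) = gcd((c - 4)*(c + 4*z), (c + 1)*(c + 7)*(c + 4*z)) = c + 4*z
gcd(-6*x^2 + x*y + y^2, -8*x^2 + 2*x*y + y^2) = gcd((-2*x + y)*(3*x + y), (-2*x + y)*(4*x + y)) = 2*x - y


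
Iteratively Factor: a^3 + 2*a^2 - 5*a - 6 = (a - 2)*(a^2 + 4*a + 3) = (a - 2)*(a + 1)*(a + 3)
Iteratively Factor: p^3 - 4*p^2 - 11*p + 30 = (p - 5)*(p^2 + p - 6) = (p - 5)*(p - 2)*(p + 3)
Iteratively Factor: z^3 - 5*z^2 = (z)*(z^2 - 5*z) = z^2*(z - 5)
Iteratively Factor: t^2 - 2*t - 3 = (t - 3)*(t + 1)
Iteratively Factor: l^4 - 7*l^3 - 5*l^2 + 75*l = (l)*(l^3 - 7*l^2 - 5*l + 75) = l*(l - 5)*(l^2 - 2*l - 15) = l*(l - 5)*(l + 3)*(l - 5)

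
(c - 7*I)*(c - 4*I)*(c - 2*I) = c^3 - 13*I*c^2 - 50*c + 56*I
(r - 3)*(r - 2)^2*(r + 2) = r^4 - 5*r^3 + 2*r^2 + 20*r - 24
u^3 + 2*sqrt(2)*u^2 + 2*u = u*(u + sqrt(2))^2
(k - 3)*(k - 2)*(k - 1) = k^3 - 6*k^2 + 11*k - 6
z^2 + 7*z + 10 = (z + 2)*(z + 5)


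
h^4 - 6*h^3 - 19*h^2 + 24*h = h*(h - 8)*(h - 1)*(h + 3)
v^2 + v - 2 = (v - 1)*(v + 2)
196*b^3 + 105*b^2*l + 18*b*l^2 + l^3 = (4*b + l)*(7*b + l)^2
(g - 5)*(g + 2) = g^2 - 3*g - 10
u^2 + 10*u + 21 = (u + 3)*(u + 7)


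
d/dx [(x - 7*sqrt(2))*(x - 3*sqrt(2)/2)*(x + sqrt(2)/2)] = 3*x^2 - 16*sqrt(2)*x + 25/2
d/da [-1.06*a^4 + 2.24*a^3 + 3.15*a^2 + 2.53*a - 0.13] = -4.24*a^3 + 6.72*a^2 + 6.3*a + 2.53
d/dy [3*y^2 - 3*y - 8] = 6*y - 3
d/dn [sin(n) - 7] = cos(n)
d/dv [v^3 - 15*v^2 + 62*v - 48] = 3*v^2 - 30*v + 62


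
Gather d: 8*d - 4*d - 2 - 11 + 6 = 4*d - 7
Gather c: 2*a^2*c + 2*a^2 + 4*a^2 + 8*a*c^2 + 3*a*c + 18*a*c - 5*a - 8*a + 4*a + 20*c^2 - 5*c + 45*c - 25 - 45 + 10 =6*a^2 - 9*a + c^2*(8*a + 20) + c*(2*a^2 + 21*a + 40) - 60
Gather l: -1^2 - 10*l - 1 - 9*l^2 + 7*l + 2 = -9*l^2 - 3*l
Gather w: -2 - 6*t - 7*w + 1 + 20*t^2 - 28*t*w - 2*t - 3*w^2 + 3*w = 20*t^2 - 8*t - 3*w^2 + w*(-28*t - 4) - 1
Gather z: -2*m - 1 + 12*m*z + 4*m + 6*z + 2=2*m + z*(12*m + 6) + 1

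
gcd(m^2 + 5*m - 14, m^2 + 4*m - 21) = m + 7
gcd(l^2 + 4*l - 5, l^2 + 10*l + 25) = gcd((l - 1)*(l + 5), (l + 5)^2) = l + 5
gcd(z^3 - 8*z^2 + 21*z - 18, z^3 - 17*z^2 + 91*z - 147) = z - 3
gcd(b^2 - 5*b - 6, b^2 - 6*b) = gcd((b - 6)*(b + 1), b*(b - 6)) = b - 6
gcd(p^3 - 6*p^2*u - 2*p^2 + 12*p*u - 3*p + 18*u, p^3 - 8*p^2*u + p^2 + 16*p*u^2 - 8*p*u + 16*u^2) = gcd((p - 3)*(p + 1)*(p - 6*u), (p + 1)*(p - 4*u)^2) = p + 1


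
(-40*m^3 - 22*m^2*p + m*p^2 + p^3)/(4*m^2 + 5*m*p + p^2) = (-10*m^2 - 3*m*p + p^2)/(m + p)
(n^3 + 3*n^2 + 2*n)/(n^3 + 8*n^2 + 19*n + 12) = n*(n + 2)/(n^2 + 7*n + 12)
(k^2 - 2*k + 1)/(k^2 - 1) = (k - 1)/(k + 1)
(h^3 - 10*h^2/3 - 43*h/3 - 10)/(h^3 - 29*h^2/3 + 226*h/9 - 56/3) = 3*(3*h^2 + 8*h + 5)/(9*h^2 - 33*h + 28)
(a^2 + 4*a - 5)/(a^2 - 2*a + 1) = (a + 5)/(a - 1)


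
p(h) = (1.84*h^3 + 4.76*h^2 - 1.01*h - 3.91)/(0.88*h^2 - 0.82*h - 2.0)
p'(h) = (0.82 - 1.76*h)*(1.84*h^3 + 4.76*h^2 - 1.01*h - 3.91)/(0.88*h^2 - 0.82*h - 2.0)^2 + (5.52*h^2 + 9.52*h - 1.01)/(0.88*h^2 - 0.82*h - 2.0) = (1.6192*h^4 - 3.0176*h^3 - 14.0544*h^2 - 12.1584*h - 1.1862)/(0.7744*h^4 - 1.4432*h^3 - 2.8476*h^2 + 3.28*h + 4.0)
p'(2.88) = -13.15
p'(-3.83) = 1.81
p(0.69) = 0.81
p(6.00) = 22.57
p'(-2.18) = 1.67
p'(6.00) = 1.41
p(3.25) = 22.95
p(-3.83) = -2.39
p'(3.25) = -5.23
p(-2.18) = 0.47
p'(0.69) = -3.66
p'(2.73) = -20.55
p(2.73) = 28.55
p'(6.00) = 1.41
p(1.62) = -14.49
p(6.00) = 22.57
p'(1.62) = -57.26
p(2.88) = 26.08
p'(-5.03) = 1.89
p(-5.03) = -4.62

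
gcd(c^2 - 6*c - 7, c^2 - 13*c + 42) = c - 7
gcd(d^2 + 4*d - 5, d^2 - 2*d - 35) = d + 5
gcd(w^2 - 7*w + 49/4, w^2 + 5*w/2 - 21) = w - 7/2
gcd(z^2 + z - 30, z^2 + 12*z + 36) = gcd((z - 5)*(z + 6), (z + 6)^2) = z + 6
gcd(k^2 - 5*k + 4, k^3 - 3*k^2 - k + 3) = k - 1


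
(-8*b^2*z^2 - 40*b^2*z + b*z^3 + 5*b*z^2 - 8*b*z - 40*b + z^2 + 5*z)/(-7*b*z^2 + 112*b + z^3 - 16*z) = (8*b^2*z^2 + 40*b^2*z - b*z^3 - 5*b*z^2 + 8*b*z + 40*b - z^2 - 5*z)/(7*b*z^2 - 112*b - z^3 + 16*z)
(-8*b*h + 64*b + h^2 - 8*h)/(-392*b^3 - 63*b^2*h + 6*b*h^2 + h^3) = (h - 8)/(49*b^2 + 14*b*h + h^2)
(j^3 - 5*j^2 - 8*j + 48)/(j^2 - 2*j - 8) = (j^2 - j - 12)/(j + 2)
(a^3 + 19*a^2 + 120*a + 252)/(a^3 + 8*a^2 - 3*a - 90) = (a^2 + 13*a + 42)/(a^2 + 2*a - 15)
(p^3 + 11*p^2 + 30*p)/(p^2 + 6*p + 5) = p*(p + 6)/(p + 1)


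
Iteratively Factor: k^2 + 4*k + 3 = (k + 3)*(k + 1)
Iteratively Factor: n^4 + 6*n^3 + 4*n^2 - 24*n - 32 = (n + 2)*(n^3 + 4*n^2 - 4*n - 16) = (n + 2)*(n + 4)*(n^2 - 4) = (n + 2)^2*(n + 4)*(n - 2)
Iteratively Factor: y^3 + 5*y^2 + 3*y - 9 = (y - 1)*(y^2 + 6*y + 9) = (y - 1)*(y + 3)*(y + 3)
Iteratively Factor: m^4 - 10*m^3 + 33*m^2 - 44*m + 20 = (m - 1)*(m^3 - 9*m^2 + 24*m - 20) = (m - 5)*(m - 1)*(m^2 - 4*m + 4) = (m - 5)*(m - 2)*(m - 1)*(m - 2)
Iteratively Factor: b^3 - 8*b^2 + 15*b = (b)*(b^2 - 8*b + 15) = b*(b - 3)*(b - 5)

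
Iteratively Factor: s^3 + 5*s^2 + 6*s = (s + 3)*(s^2 + 2*s) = s*(s + 3)*(s + 2)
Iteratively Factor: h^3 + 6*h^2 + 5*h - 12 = (h + 3)*(h^2 + 3*h - 4) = (h + 3)*(h + 4)*(h - 1)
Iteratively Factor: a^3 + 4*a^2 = (a + 4)*(a^2) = a*(a + 4)*(a)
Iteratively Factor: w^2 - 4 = (w - 2)*(w + 2)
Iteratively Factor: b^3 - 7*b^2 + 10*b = (b - 2)*(b^2 - 5*b) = (b - 5)*(b - 2)*(b)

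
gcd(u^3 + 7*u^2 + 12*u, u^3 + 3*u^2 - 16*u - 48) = u^2 + 7*u + 12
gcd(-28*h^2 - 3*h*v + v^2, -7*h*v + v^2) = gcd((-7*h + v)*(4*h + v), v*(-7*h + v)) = -7*h + v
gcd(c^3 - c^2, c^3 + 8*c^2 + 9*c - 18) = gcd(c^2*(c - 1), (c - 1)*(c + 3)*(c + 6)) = c - 1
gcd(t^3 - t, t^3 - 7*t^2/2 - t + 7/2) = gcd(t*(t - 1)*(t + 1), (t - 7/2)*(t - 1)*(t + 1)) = t^2 - 1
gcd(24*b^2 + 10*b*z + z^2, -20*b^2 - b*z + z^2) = 4*b + z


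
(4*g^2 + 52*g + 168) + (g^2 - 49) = 5*g^2 + 52*g + 119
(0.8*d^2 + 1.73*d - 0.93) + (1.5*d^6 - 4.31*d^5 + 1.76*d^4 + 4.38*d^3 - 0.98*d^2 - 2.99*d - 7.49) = 1.5*d^6 - 4.31*d^5 + 1.76*d^4 + 4.38*d^3 - 0.18*d^2 - 1.26*d - 8.42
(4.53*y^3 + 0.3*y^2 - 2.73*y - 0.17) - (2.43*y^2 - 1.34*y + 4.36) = 4.53*y^3 - 2.13*y^2 - 1.39*y - 4.53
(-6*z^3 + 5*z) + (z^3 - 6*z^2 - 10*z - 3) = -5*z^3 - 6*z^2 - 5*z - 3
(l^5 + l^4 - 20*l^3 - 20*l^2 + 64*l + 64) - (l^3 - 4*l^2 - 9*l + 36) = l^5 + l^4 - 21*l^3 - 16*l^2 + 73*l + 28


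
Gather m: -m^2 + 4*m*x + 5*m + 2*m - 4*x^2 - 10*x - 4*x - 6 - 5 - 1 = -m^2 + m*(4*x + 7) - 4*x^2 - 14*x - 12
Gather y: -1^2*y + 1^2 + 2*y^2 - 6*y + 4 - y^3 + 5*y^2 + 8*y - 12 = -y^3 + 7*y^2 + y - 7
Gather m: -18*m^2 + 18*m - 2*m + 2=-18*m^2 + 16*m + 2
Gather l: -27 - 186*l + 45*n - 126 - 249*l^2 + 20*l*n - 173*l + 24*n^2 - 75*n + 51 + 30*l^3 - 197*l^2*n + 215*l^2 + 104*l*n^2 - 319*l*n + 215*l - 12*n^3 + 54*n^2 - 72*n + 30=30*l^3 + l^2*(-197*n - 34) + l*(104*n^2 - 299*n - 144) - 12*n^3 + 78*n^2 - 102*n - 72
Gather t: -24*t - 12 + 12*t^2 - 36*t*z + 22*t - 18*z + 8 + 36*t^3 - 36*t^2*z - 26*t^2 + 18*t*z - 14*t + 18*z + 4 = 36*t^3 + t^2*(-36*z - 14) + t*(-18*z - 16)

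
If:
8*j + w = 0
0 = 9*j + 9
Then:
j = -1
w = 8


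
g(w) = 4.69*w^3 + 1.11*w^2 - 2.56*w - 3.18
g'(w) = 14.07*w^2 + 2.22*w - 2.56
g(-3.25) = -144.13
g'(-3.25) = 138.84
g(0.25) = -3.68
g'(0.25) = -1.13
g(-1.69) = -18.32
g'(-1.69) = 33.87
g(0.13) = -3.48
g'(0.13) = -2.03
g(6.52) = 1327.23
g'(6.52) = 610.04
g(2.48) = 68.83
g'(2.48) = 89.48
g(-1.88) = -25.61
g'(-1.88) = 43.00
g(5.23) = 684.72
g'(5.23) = 393.91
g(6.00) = 1034.46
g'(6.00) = 517.28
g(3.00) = 125.76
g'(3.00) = 130.73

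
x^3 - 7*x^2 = x^2*(x - 7)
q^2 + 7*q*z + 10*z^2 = (q + 2*z)*(q + 5*z)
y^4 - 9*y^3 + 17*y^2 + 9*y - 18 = (y - 6)*(y - 3)*(y - 1)*(y + 1)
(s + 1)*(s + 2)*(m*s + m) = m*s^3 + 4*m*s^2 + 5*m*s + 2*m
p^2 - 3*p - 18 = (p - 6)*(p + 3)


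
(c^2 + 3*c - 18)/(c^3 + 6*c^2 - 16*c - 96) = (c - 3)/(c^2 - 16)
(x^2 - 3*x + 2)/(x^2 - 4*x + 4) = (x - 1)/(x - 2)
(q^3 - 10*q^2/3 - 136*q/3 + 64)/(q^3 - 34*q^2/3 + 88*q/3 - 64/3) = (q + 6)/(q - 2)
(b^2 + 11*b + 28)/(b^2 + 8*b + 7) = (b + 4)/(b + 1)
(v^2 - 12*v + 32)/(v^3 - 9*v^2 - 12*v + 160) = (v - 4)/(v^2 - v - 20)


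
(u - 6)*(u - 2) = u^2 - 8*u + 12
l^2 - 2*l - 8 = (l - 4)*(l + 2)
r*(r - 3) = r^2 - 3*r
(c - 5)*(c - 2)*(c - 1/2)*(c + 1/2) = c^4 - 7*c^3 + 39*c^2/4 + 7*c/4 - 5/2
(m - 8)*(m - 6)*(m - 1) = m^3 - 15*m^2 + 62*m - 48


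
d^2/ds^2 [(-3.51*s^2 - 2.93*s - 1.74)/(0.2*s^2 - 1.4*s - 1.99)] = (-2.22044604925031e-16*s^4 - 2.2*s^3 - 8.79948*s^2 - 4.07364*s - 19.679782)/(0.008*s^6 - 0.168*s^5 + 0.9372*s^4 + 0.5992*s^3 - 9.32514*s^2 - 16.63242*s - 7.880599)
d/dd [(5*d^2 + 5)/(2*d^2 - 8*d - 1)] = 10*(-4*d^2 - 3*d + 4)/(4*d^4 - 32*d^3 + 60*d^2 + 16*d + 1)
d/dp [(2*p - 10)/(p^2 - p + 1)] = 2*(p^2 - p - (p - 5)*(2*p - 1) + 1)/(p^2 - p + 1)^2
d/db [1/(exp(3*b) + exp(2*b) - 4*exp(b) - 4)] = (-3*exp(2*b) - 2*exp(b) + 4)*exp(b)/(exp(3*b) + exp(2*b) - 4*exp(b) - 4)^2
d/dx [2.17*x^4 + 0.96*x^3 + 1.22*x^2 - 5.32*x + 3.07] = 8.68*x^3 + 2.88*x^2 + 2.44*x - 5.32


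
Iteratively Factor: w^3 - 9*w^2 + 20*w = (w - 4)*(w^2 - 5*w) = (w - 5)*(w - 4)*(w)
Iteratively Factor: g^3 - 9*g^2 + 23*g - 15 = (g - 5)*(g^2 - 4*g + 3) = (g - 5)*(g - 3)*(g - 1)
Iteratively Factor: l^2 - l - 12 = (l + 3)*(l - 4)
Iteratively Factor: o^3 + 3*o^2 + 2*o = (o + 1)*(o^2 + 2*o) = o*(o + 1)*(o + 2)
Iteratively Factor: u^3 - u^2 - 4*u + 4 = (u + 2)*(u^2 - 3*u + 2) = (u - 1)*(u + 2)*(u - 2)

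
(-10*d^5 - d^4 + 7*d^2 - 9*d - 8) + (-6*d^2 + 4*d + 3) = -10*d^5 - d^4 + d^2 - 5*d - 5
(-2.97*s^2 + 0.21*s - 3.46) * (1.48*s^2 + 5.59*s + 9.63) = -4.3956*s^4 - 16.2915*s^3 - 32.548*s^2 - 17.3191*s - 33.3198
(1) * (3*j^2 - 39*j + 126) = 3*j^2 - 39*j + 126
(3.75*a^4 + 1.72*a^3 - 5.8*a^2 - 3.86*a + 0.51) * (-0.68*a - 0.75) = -2.55*a^5 - 3.9821*a^4 + 2.654*a^3 + 6.9748*a^2 + 2.5482*a - 0.3825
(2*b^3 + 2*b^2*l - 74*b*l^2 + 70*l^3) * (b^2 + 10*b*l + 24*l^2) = 2*b^5 + 22*b^4*l - 6*b^3*l^2 - 622*b^2*l^3 - 1076*b*l^4 + 1680*l^5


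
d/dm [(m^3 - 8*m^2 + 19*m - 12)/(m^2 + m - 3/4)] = 4*(4*m^4 + 8*m^3 - 117*m^2 + 144*m - 9)/(16*m^4 + 32*m^3 - 8*m^2 - 24*m + 9)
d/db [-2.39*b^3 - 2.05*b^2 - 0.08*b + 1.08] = -7.17*b^2 - 4.1*b - 0.08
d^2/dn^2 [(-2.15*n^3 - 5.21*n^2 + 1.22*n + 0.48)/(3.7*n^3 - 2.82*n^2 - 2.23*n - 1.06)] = (-187.516*n^6 - 6.22709999999984*n^5 - 356.63634*n^4 - 269.670202*n^3 + 119.507484*n^2 - 6.96885600000001*n - 15.571232)/(50.653*n^9 - 115.8174*n^8 - 3.31446*n^7 + 73.646952*n^6 + 68.357874*n^5 - 14.883006*n^4 - 38.613103*n^3 - 25.319478*n^2 - 7.516884*n - 1.191016)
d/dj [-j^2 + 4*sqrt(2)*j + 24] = -2*j + 4*sqrt(2)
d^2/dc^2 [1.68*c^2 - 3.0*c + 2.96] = 3.36000000000000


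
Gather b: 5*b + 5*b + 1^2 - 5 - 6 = 10*b - 10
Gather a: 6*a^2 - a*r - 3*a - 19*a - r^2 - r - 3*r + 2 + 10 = 6*a^2 + a*(-r - 22) - r^2 - 4*r + 12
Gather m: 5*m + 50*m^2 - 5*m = 50*m^2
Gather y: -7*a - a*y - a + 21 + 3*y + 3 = -8*a + y*(3 - a) + 24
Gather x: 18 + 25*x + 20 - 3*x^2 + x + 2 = -3*x^2 + 26*x + 40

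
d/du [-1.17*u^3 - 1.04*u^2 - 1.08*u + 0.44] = -3.51*u^2 - 2.08*u - 1.08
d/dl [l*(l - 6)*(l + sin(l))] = l*(l - 6)*(cos(l) + 1) + l*(l + sin(l)) + (l - 6)*(l + sin(l))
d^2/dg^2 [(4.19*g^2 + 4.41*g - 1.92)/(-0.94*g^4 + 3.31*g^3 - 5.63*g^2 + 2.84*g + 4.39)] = (-22.213704*g^8 + 31.460484*g^7 + 206.007142*g^6 - 743.374146*g^5 + 679.134558*g^4 - 435.207095999999*g^3 + 716.14029*g^2 - 1005.568974*g + 74.344226)/(0.830584*g^12 - 8.774148*g^11 + 45.820206*g^10 - 148.896055*g^9 + 315.815031*g^8 - 416.321001*g^7 + 235.055666*g^6 + 211.02207*g^5 - 474.479403*g^4 + 206.877271*g^3 + 219.281817*g^2 - 164.198292*g - 84.604519)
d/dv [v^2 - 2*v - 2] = 2*v - 2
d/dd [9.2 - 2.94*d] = -2.94000000000000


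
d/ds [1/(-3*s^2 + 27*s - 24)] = (2*s - 9)/(3*(s^2 - 9*s + 8)^2)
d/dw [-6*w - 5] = -6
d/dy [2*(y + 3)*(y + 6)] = 4*y + 18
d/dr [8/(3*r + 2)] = -24/(3*r + 2)^2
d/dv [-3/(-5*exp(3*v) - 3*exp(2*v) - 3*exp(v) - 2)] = (-45*exp(2*v) - 18*exp(v) - 9)*exp(v)/(5*exp(3*v) + 3*exp(2*v) + 3*exp(v) + 2)^2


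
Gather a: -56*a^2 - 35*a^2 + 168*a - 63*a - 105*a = -91*a^2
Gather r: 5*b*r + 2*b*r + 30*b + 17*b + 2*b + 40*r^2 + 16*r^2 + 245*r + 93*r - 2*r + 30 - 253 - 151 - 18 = 49*b + 56*r^2 + r*(7*b + 336) - 392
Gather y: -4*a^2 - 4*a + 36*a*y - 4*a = -4*a^2 + 36*a*y - 8*a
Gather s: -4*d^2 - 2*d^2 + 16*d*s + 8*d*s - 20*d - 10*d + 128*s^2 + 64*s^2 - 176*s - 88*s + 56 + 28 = -6*d^2 - 30*d + 192*s^2 + s*(24*d - 264) + 84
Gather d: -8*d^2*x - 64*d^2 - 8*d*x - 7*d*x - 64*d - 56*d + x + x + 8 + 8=d^2*(-8*x - 64) + d*(-15*x - 120) + 2*x + 16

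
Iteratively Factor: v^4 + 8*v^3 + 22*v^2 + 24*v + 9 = (v + 3)*(v^3 + 5*v^2 + 7*v + 3) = (v + 3)^2*(v^2 + 2*v + 1) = (v + 1)*(v + 3)^2*(v + 1)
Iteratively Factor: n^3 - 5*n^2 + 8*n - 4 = (n - 2)*(n^2 - 3*n + 2) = (n - 2)^2*(n - 1)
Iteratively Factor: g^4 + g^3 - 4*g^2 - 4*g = (g + 2)*(g^3 - g^2 - 2*g) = g*(g + 2)*(g^2 - g - 2) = g*(g - 2)*(g + 2)*(g + 1)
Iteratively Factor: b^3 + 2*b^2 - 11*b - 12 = (b + 1)*(b^2 + b - 12) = (b + 1)*(b + 4)*(b - 3)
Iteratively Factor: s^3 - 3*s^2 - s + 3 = (s - 1)*(s^2 - 2*s - 3) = (s - 1)*(s + 1)*(s - 3)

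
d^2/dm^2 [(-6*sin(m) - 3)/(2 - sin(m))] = 15*(-2*sin(m) + cos(m)^2 + 1)/(sin(m) - 2)^3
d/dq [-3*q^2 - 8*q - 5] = -6*q - 8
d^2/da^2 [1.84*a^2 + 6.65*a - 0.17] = 3.68000000000000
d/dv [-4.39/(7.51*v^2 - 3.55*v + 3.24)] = (65.9378*v - 15.5845)/(7.51*v^2 - 3.55*v + 3.24)^2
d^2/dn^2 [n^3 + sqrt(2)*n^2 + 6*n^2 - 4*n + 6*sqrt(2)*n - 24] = 6*n + 2*sqrt(2) + 12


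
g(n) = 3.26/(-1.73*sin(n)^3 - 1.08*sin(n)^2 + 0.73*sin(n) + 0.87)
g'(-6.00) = 0.96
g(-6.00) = 3.42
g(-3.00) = 4.34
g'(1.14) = 17.45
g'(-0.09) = -4.51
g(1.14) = -4.97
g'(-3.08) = 4.07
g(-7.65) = 4.38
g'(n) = 3.26*(5.19*sin(n)^2*cos(n) + 2.16*sin(n)*cos(n) - 0.73*cos(n))/(-1.73*sin(n)^3 - 1.08*sin(n)^2 + 0.73*sin(n) + 0.87)^2 = (16.9194*sin(n)^2 + 7.0416*sin(n) - 2.3798)*cos(n)/(1.73*sin(n)^3 + 1.08*sin(n)^2 - 0.73*sin(n) - 0.87)^2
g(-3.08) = 3.97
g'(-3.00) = 5.34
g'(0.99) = 103.25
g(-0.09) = 4.09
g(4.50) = 4.40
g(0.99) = -11.42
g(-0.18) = 4.56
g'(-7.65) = 2.54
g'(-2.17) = -7.40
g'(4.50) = -2.66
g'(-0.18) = -5.97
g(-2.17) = 6.46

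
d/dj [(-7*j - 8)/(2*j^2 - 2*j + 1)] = (14*j^2 + 32*j - 23)/(4*j^4 - 8*j^3 + 8*j^2 - 4*j + 1)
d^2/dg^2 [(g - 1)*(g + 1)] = 2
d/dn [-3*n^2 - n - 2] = -6*n - 1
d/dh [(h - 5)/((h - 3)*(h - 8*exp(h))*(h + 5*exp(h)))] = ((5 - h)*(h - 8*exp(h))*(h + 5*exp(h)) - (h - 5)*(h - 3)*(h - 8*exp(h))*(5*exp(h) + 1) + (h - 5)*(h - 3)*(h + 5*exp(h))*(8*exp(h) - 1) + (h - 3)*(h - 8*exp(h))*(h + 5*exp(h)))/((h - 3)^2*(h - 8*exp(h))^2*(h + 5*exp(h))^2)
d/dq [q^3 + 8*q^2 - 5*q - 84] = 3*q^2 + 16*q - 5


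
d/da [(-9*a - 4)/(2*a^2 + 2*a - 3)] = (18*a^2 + 16*a + 35)/(4*a^4 + 8*a^3 - 8*a^2 - 12*a + 9)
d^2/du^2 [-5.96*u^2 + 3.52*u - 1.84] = -11.9200000000000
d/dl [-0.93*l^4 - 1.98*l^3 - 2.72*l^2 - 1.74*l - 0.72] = -3.72*l^3 - 5.94*l^2 - 5.44*l - 1.74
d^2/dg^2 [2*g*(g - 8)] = 4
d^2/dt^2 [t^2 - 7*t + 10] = 2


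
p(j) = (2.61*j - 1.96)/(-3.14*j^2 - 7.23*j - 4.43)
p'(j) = (2.61*j - 1.96)*(6.28*j + 7.23)/(-3.14*j^2 - 7.23*j - 4.43)^2 + 2.61/(-3.14*j^2 - 7.23*j - 4.43) = (8.1954*j^2 - 12.3088*j - 25.7331)/(9.8596*j^4 + 45.4044*j^3 + 80.0933*j^2 + 64.0578*j + 19.6249)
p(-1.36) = 13.61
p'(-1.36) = 37.60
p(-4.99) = 0.32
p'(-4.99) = 0.11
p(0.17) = 0.26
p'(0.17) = -0.83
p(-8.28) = 0.15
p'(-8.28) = 0.02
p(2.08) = -0.10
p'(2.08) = -0.01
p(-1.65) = 5.97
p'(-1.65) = 15.34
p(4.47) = -0.10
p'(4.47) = 0.01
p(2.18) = -0.11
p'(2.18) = -0.01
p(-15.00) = 0.07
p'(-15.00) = 0.01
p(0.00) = 0.44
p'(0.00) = -1.31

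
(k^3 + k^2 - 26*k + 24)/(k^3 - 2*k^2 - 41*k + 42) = (k - 4)/(k - 7)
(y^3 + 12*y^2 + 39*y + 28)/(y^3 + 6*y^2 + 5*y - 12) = (y^2 + 8*y + 7)/(y^2 + 2*y - 3)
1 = 1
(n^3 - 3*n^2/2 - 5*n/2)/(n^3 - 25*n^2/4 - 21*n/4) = 2*(-2*n^2 + 3*n + 5)/(-4*n^2 + 25*n + 21)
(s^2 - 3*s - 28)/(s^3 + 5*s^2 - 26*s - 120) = (s - 7)/(s^2 + s - 30)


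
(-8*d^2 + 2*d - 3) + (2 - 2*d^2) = -10*d^2 + 2*d - 1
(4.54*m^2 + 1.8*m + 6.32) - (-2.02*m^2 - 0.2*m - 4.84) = 6.56*m^2 + 2.0*m + 11.16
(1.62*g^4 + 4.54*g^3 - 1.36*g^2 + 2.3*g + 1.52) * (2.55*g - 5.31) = 4.131*g^5 + 2.9748*g^4 - 27.5754*g^3 + 13.0866*g^2 - 8.337*g - 8.0712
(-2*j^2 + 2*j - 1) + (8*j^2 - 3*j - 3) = 6*j^2 - j - 4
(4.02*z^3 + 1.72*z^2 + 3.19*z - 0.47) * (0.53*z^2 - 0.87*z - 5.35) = 2.1306*z^5 - 2.5858*z^4 - 21.3127*z^3 - 12.2264*z^2 - 16.6576*z + 2.5145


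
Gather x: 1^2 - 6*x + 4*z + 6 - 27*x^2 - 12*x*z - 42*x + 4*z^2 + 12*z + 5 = -27*x^2 + x*(-12*z - 48) + 4*z^2 + 16*z + 12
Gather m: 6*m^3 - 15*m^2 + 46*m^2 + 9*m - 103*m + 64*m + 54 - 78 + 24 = 6*m^3 + 31*m^2 - 30*m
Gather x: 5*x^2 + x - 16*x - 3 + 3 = 5*x^2 - 15*x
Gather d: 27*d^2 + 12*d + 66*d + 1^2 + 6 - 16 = 27*d^2 + 78*d - 9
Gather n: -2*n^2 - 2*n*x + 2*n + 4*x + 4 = -2*n^2 + n*(2 - 2*x) + 4*x + 4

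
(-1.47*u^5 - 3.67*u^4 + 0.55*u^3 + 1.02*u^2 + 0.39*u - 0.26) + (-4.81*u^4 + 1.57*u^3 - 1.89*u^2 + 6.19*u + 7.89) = -1.47*u^5 - 8.48*u^4 + 2.12*u^3 - 0.87*u^2 + 6.58*u + 7.63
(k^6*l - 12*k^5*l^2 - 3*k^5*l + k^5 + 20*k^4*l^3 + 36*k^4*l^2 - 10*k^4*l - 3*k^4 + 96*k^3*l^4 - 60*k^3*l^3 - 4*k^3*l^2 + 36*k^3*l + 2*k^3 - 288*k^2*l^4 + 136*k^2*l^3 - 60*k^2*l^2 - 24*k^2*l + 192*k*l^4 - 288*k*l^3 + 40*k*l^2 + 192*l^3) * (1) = k^6*l - 12*k^5*l^2 - 3*k^5*l + k^5 + 20*k^4*l^3 + 36*k^4*l^2 - 10*k^4*l - 3*k^4 + 96*k^3*l^4 - 60*k^3*l^3 - 4*k^3*l^2 + 36*k^3*l + 2*k^3 - 288*k^2*l^4 + 136*k^2*l^3 - 60*k^2*l^2 - 24*k^2*l + 192*k*l^4 - 288*k*l^3 + 40*k*l^2 + 192*l^3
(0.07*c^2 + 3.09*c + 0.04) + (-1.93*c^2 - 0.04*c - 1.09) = -1.86*c^2 + 3.05*c - 1.05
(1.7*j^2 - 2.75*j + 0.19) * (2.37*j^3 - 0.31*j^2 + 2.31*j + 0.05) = 4.029*j^5 - 7.0445*j^4 + 5.2298*j^3 - 6.3264*j^2 + 0.3014*j + 0.0095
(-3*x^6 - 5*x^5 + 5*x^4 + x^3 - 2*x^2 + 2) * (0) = 0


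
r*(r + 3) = r^2 + 3*r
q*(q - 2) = q^2 - 2*q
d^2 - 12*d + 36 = (d - 6)^2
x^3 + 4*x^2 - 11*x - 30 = (x - 3)*(x + 2)*(x + 5)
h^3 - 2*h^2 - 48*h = h*(h - 8)*(h + 6)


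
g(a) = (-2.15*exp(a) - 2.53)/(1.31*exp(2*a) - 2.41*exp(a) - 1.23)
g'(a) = (-2.15*exp(a) - 2.53)*(-2.62*exp(2*a) + 2.41*exp(a))/(1.31*exp(2*a) - 2.41*exp(a) - 1.23)^2 - 2.15*exp(a)/(1.31*exp(2*a) - 2.41*exp(a) - 1.23) = (2.8165*exp(2*a) + 6.6286*exp(a) - 3.4528)*exp(a)/(1.7161*exp(4*a) - 6.3142*exp(3*a) + 2.5855*exp(2*a) + 5.9286*exp(a) + 1.5129)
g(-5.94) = 2.05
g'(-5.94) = -0.01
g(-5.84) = 2.05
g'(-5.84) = -0.01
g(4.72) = -0.02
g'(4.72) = 0.02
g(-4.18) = 2.02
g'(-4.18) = -0.03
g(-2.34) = 1.89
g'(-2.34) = -0.13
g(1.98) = -0.36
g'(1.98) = 0.56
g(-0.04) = 1.97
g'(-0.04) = 0.97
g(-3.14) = 1.97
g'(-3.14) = -0.08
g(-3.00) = 1.96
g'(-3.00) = -0.09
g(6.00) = 0.00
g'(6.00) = 0.00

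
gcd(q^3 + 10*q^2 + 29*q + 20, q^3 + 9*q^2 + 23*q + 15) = q^2 + 6*q + 5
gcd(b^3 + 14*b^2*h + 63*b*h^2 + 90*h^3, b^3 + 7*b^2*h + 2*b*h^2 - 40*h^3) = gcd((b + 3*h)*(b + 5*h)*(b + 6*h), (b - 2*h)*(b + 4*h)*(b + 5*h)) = b + 5*h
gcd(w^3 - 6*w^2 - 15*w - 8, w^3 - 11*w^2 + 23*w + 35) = w + 1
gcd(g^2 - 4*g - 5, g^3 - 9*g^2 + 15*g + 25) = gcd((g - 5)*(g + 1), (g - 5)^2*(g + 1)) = g^2 - 4*g - 5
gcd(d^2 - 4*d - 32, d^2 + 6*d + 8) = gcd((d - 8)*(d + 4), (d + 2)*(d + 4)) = d + 4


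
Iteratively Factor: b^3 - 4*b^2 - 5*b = (b + 1)*(b^2 - 5*b) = b*(b + 1)*(b - 5)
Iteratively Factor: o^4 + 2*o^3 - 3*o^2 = (o)*(o^3 + 2*o^2 - 3*o) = o*(o - 1)*(o^2 + 3*o) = o^2*(o - 1)*(o + 3)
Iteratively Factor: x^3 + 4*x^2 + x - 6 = (x + 2)*(x^2 + 2*x - 3) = (x + 2)*(x + 3)*(x - 1)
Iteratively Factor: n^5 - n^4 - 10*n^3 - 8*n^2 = (n)*(n^4 - n^3 - 10*n^2 - 8*n) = n^2*(n^3 - n^2 - 10*n - 8) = n^2*(n + 1)*(n^2 - 2*n - 8) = n^2*(n - 4)*(n + 1)*(n + 2)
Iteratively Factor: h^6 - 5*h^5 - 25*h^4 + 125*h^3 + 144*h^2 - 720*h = (h - 3)*(h^5 - 2*h^4 - 31*h^3 + 32*h^2 + 240*h) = (h - 3)*(h + 4)*(h^4 - 6*h^3 - 7*h^2 + 60*h) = (h - 4)*(h - 3)*(h + 4)*(h^3 - 2*h^2 - 15*h) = h*(h - 4)*(h - 3)*(h + 4)*(h^2 - 2*h - 15) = h*(h - 4)*(h - 3)*(h + 3)*(h + 4)*(h - 5)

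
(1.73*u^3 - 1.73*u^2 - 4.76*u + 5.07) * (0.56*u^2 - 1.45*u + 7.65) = 0.9688*u^5 - 3.4773*u^4 + 13.0774*u^3 - 3.4933*u^2 - 43.7655*u + 38.7855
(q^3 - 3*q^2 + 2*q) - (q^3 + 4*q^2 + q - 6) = -7*q^2 + q + 6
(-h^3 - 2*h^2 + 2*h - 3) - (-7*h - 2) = -h^3 - 2*h^2 + 9*h - 1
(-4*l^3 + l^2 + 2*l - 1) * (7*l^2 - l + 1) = -28*l^5 + 11*l^4 + 9*l^3 - 8*l^2 + 3*l - 1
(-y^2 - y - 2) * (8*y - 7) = -8*y^3 - y^2 - 9*y + 14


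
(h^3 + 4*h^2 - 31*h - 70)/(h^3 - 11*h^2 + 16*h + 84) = (h^2 + 2*h - 35)/(h^2 - 13*h + 42)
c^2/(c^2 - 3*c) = c/(c - 3)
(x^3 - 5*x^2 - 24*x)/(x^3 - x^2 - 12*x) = (x - 8)/(x - 4)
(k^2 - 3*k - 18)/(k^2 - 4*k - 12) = (k + 3)/(k + 2)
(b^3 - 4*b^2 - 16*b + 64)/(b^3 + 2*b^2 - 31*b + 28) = (b^2 - 16)/(b^2 + 6*b - 7)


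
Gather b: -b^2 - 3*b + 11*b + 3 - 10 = -b^2 + 8*b - 7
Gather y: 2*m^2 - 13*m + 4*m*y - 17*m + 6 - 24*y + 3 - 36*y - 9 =2*m^2 - 30*m + y*(4*m - 60)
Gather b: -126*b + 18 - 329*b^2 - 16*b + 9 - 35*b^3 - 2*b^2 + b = -35*b^3 - 331*b^2 - 141*b + 27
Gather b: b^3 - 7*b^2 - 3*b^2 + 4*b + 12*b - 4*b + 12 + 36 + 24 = b^3 - 10*b^2 + 12*b + 72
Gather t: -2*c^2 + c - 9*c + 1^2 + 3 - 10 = -2*c^2 - 8*c - 6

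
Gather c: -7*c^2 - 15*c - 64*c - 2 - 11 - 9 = -7*c^2 - 79*c - 22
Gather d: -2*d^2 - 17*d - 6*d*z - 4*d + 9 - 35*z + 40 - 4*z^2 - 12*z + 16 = -2*d^2 + d*(-6*z - 21) - 4*z^2 - 47*z + 65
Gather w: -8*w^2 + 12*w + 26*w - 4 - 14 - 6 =-8*w^2 + 38*w - 24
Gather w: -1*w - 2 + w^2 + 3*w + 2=w^2 + 2*w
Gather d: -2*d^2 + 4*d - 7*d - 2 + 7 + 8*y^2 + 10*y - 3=-2*d^2 - 3*d + 8*y^2 + 10*y + 2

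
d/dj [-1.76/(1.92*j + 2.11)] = 3.3792/(1.92*j + 2.11)^2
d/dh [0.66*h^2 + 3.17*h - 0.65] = 1.32*h + 3.17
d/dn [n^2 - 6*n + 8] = 2*n - 6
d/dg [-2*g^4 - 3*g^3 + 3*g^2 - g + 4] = -8*g^3 - 9*g^2 + 6*g - 1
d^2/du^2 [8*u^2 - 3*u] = 16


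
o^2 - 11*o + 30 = (o - 6)*(o - 5)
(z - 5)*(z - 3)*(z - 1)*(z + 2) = z^4 - 7*z^3 + 5*z^2 + 31*z - 30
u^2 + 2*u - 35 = (u - 5)*(u + 7)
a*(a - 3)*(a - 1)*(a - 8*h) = a^4 - 8*a^3*h - 4*a^3 + 32*a^2*h + 3*a^2 - 24*a*h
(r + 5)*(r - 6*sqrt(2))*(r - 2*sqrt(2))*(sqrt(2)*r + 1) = sqrt(2)*r^4 - 15*r^3 + 5*sqrt(2)*r^3 - 75*r^2 + 16*sqrt(2)*r^2 + 24*r + 80*sqrt(2)*r + 120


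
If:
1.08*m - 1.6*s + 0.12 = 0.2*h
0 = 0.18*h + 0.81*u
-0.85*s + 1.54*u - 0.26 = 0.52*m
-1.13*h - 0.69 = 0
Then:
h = -0.61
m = -0.16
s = 0.04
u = 0.14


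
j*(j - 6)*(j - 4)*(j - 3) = j^4 - 13*j^3 + 54*j^2 - 72*j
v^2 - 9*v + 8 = (v - 8)*(v - 1)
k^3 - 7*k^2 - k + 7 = (k - 7)*(k - 1)*(k + 1)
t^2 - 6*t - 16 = (t - 8)*(t + 2)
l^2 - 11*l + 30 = (l - 6)*(l - 5)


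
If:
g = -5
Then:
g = -5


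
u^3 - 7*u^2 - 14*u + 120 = (u - 6)*(u - 5)*(u + 4)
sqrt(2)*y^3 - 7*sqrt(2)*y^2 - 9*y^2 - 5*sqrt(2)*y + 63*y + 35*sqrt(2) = (y - 7)*(y - 5*sqrt(2))*(sqrt(2)*y + 1)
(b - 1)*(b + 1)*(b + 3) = b^3 + 3*b^2 - b - 3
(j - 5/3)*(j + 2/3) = j^2 - j - 10/9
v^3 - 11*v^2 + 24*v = v*(v - 8)*(v - 3)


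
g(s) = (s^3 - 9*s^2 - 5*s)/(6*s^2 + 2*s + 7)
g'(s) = (-12*s - 2)*(s^3 - 9*s^2 - 5*s)/(6*s^2 + 2*s + 7)^2 + (3*s^2 - 18*s - 5)/(6*s^2 + 2*s + 7) = (6*s^4 + 4*s^3 + 33*s^2 - 126*s - 35)/(36*s^4 + 24*s^3 + 88*s^2 + 28*s + 49)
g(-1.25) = -0.70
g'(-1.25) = 0.94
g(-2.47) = -1.49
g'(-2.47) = 0.43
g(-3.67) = -1.89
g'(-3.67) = 0.27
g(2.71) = -1.06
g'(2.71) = 0.08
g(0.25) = -0.23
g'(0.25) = -1.04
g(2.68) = -1.06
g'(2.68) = 0.08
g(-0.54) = -0.01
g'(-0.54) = 0.72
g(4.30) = -0.86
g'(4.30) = 0.15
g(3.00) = -1.03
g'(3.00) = 0.11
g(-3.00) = -1.69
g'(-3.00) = 0.34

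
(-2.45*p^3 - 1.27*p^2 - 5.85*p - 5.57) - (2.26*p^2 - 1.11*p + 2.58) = -2.45*p^3 - 3.53*p^2 - 4.74*p - 8.15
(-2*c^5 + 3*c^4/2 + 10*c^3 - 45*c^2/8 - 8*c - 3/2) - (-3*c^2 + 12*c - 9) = -2*c^5 + 3*c^4/2 + 10*c^3 - 21*c^2/8 - 20*c + 15/2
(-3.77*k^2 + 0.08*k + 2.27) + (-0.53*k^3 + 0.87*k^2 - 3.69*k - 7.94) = -0.53*k^3 - 2.9*k^2 - 3.61*k - 5.67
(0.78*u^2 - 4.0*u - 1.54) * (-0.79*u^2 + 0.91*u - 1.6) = -0.6162*u^4 + 3.8698*u^3 - 3.6714*u^2 + 4.9986*u + 2.464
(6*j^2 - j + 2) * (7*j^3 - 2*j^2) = 42*j^5 - 19*j^4 + 16*j^3 - 4*j^2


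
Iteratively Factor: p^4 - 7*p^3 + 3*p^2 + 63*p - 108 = (p - 3)*(p^3 - 4*p^2 - 9*p + 36) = (p - 3)*(p + 3)*(p^2 - 7*p + 12) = (p - 4)*(p - 3)*(p + 3)*(p - 3)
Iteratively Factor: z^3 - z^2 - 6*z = (z + 2)*(z^2 - 3*z) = z*(z + 2)*(z - 3)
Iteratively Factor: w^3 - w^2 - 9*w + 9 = (w - 1)*(w^2 - 9) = (w - 1)*(w + 3)*(w - 3)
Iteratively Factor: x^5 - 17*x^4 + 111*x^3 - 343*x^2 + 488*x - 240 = (x - 4)*(x^4 - 13*x^3 + 59*x^2 - 107*x + 60) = (x - 4)*(x - 1)*(x^3 - 12*x^2 + 47*x - 60) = (x - 4)^2*(x - 1)*(x^2 - 8*x + 15) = (x - 5)*(x - 4)^2*(x - 1)*(x - 3)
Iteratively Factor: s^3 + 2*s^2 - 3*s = (s - 1)*(s^2 + 3*s) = s*(s - 1)*(s + 3)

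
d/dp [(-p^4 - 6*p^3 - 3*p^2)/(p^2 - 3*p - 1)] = p*(-2*p^4 + 3*p^3 + 40*p^2 + 27*p + 6)/(p^4 - 6*p^3 + 7*p^2 + 6*p + 1)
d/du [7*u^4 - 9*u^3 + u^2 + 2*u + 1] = 28*u^3 - 27*u^2 + 2*u + 2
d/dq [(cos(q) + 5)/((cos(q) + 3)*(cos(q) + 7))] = (cos(q)^2 + 10*cos(q) + 29)*sin(q)/((cos(q) + 3)^2*(cos(q) + 7)^2)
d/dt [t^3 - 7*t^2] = t*(3*t - 14)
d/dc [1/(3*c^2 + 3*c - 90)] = (-2*c - 1)/(3*(c^2 + c - 30)^2)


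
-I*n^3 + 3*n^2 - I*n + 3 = (n - I)*(n + 3*I)*(-I*n + 1)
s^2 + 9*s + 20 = (s + 4)*(s + 5)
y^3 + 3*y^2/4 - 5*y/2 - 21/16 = (y - 3/2)*(y + 1/2)*(y + 7/4)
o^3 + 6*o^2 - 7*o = o*(o - 1)*(o + 7)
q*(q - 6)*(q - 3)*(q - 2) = q^4 - 11*q^3 + 36*q^2 - 36*q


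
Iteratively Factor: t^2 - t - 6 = (t + 2)*(t - 3)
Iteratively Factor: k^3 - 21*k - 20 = (k + 4)*(k^2 - 4*k - 5) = (k + 1)*(k + 4)*(k - 5)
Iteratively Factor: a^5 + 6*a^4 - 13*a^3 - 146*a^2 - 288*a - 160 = (a + 1)*(a^4 + 5*a^3 - 18*a^2 - 128*a - 160) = (a + 1)*(a + 4)*(a^3 + a^2 - 22*a - 40) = (a + 1)*(a + 2)*(a + 4)*(a^2 - a - 20) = (a + 1)*(a + 2)*(a + 4)^2*(a - 5)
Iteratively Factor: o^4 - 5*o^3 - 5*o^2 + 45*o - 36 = (o - 4)*(o^3 - o^2 - 9*o + 9) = (o - 4)*(o - 3)*(o^2 + 2*o - 3) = (o - 4)*(o - 3)*(o - 1)*(o + 3)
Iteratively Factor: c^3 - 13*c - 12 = (c + 1)*(c^2 - c - 12) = (c + 1)*(c + 3)*(c - 4)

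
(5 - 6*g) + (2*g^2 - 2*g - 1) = 2*g^2 - 8*g + 4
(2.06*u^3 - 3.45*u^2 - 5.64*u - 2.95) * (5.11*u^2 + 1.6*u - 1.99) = 10.5266*u^5 - 14.3335*u^4 - 38.4398*u^3 - 17.233*u^2 + 6.5036*u + 5.8705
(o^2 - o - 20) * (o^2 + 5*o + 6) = o^4 + 4*o^3 - 19*o^2 - 106*o - 120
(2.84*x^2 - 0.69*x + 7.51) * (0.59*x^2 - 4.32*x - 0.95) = 1.6756*x^4 - 12.6759*x^3 + 4.7137*x^2 - 31.7877*x - 7.1345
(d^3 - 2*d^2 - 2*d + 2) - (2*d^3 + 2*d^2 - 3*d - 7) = -d^3 - 4*d^2 + d + 9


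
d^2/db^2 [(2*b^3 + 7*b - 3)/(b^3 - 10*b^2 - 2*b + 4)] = 2*(20*b^6 + 33*b^5 - 276*b^4 + 1042*b^3 - 1098*b^2 + 792*b - 76)/(b^9 - 30*b^8 + 294*b^7 - 868*b^6 - 828*b^5 + 1032*b^4 + 520*b^3 - 432*b^2 - 96*b + 64)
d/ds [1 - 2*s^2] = -4*s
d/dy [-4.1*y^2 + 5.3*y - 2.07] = 5.3 - 8.2*y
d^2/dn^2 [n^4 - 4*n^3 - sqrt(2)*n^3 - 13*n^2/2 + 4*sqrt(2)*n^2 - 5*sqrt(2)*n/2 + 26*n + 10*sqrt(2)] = 12*n^2 - 24*n - 6*sqrt(2)*n - 13 + 8*sqrt(2)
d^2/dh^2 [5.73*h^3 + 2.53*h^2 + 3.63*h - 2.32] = 34.38*h + 5.06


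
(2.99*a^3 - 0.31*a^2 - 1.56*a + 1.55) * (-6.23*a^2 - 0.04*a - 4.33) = -18.6277*a^5 + 1.8117*a^4 - 3.2155*a^3 - 8.2518*a^2 + 6.6928*a - 6.7115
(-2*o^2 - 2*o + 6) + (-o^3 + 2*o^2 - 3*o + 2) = -o^3 - 5*o + 8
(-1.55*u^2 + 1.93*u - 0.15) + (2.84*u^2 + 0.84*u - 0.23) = 1.29*u^2 + 2.77*u - 0.38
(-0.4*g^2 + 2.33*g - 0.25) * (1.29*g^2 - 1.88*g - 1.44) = -0.516*g^4 + 3.7577*g^3 - 4.1269*g^2 - 2.8852*g + 0.36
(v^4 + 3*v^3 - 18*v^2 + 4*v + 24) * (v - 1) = v^5 + 2*v^4 - 21*v^3 + 22*v^2 + 20*v - 24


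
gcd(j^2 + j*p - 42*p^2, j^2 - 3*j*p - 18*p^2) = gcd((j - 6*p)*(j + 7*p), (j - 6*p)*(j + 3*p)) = -j + 6*p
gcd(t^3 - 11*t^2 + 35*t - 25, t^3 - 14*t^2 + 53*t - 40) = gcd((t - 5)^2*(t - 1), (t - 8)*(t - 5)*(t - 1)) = t^2 - 6*t + 5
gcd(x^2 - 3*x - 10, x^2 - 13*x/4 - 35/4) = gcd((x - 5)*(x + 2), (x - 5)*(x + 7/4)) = x - 5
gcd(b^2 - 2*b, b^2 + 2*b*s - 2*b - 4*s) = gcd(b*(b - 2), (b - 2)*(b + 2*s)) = b - 2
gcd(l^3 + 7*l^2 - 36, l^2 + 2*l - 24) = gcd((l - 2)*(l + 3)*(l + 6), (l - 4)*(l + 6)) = l + 6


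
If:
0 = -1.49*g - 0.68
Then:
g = -0.46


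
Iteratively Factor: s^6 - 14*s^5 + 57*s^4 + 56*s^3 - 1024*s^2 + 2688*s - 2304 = (s - 3)*(s^5 - 11*s^4 + 24*s^3 + 128*s^2 - 640*s + 768) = (s - 4)*(s - 3)*(s^4 - 7*s^3 - 4*s^2 + 112*s - 192) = (s - 4)*(s - 3)*(s + 4)*(s^3 - 11*s^2 + 40*s - 48) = (s - 4)^2*(s - 3)*(s + 4)*(s^2 - 7*s + 12) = (s - 4)^3*(s - 3)*(s + 4)*(s - 3)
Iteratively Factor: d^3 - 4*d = (d + 2)*(d^2 - 2*d) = d*(d + 2)*(d - 2)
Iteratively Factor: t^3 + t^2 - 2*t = (t - 1)*(t^2 + 2*t) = (t - 1)*(t + 2)*(t)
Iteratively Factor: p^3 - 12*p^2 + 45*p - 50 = (p - 5)*(p^2 - 7*p + 10) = (p - 5)^2*(p - 2)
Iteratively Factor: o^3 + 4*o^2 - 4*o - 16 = (o - 2)*(o^2 + 6*o + 8) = (o - 2)*(o + 2)*(o + 4)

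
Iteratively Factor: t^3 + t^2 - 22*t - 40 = (t + 2)*(t^2 - t - 20) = (t - 5)*(t + 2)*(t + 4)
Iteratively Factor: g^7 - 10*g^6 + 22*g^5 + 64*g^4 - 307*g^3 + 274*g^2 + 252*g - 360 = (g - 2)*(g^6 - 8*g^5 + 6*g^4 + 76*g^3 - 155*g^2 - 36*g + 180) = (g - 2)*(g + 1)*(g^5 - 9*g^4 + 15*g^3 + 61*g^2 - 216*g + 180) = (g - 2)^2*(g + 1)*(g^4 - 7*g^3 + g^2 + 63*g - 90) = (g - 5)*(g - 2)^2*(g + 1)*(g^3 - 2*g^2 - 9*g + 18) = (g - 5)*(g - 2)^3*(g + 1)*(g^2 - 9) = (g - 5)*(g - 3)*(g - 2)^3*(g + 1)*(g + 3)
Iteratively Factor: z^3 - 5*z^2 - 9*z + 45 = (z - 5)*(z^2 - 9) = (z - 5)*(z - 3)*(z + 3)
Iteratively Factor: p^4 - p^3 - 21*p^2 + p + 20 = (p - 1)*(p^3 - 21*p - 20) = (p - 1)*(p + 4)*(p^2 - 4*p - 5) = (p - 1)*(p + 1)*(p + 4)*(p - 5)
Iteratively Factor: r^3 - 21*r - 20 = (r + 1)*(r^2 - r - 20) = (r + 1)*(r + 4)*(r - 5)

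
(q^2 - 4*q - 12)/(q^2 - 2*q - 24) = (q + 2)/(q + 4)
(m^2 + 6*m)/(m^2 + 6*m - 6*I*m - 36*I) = m/(m - 6*I)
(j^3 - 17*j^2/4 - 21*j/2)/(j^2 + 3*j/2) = (4*j^2 - 17*j - 42)/(2*(2*j + 3))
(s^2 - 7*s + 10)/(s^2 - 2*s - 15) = (s - 2)/(s + 3)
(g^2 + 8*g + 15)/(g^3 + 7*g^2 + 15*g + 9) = (g + 5)/(g^2 + 4*g + 3)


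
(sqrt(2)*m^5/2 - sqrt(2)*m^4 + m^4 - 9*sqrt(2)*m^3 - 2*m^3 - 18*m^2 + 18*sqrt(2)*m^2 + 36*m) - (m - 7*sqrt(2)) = sqrt(2)*m^5/2 - sqrt(2)*m^4 + m^4 - 9*sqrt(2)*m^3 - 2*m^3 - 18*m^2 + 18*sqrt(2)*m^2 + 35*m + 7*sqrt(2)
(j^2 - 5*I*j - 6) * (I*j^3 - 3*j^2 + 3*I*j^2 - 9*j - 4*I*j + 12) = I*j^5 + 2*j^4 + 3*I*j^4 + 6*j^3 + 5*I*j^3 + 10*j^2 + 27*I*j^2 + 54*j - 36*I*j - 72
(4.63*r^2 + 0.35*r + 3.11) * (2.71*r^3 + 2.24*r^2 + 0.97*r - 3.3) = 12.5473*r^5 + 11.3197*r^4 + 13.7032*r^3 - 7.9731*r^2 + 1.8617*r - 10.263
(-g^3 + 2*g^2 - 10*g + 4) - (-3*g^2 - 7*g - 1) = -g^3 + 5*g^2 - 3*g + 5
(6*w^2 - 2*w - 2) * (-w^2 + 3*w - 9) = -6*w^4 + 20*w^3 - 58*w^2 + 12*w + 18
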